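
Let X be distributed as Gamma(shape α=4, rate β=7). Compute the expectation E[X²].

Using the identity E[X²] = Var(X) + (E[X])²:
E[X] = \frac{4}{7}
Var(X) = \frac{4}{49}
E[X²] = \frac{4}{49} + (\frac{4}{7})²
= \frac{20}{49}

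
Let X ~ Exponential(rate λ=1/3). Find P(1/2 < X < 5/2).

P(1/2 < X < 5/2) = ∫_{1/2}^{5/2} f(x) dx
where f(x) = \frac{e^{- \frac{x}{3}}}{3}
= - \frac{1 - e^{\frac{2}{3}}}{e^{\frac{5}{6}}}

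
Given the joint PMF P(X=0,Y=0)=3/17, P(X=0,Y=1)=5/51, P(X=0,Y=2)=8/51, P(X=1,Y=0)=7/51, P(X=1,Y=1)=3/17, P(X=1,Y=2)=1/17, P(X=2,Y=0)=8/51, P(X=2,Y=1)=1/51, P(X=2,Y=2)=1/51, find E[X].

First find marginal of X:
P(X=0) = 22/51
P(X=1) = 19/51
P(X=2) = 10/51
E[X] = 0 × 22/51 + 1 × 19/51 + 2 × 10/51 = 13/17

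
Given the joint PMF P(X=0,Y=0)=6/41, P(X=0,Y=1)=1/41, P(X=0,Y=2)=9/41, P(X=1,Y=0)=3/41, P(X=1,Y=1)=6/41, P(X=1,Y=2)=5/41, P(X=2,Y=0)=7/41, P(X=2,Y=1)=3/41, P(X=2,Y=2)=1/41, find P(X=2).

P(X=2) = P(X=2,Y=0) + P(X=2,Y=1) + P(X=2,Y=2)
= 7/41 + 3/41 + 1/41
= 11/41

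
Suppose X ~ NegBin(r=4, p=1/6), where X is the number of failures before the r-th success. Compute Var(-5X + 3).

For X ~ NegBin(r=4, p=1/6), where X is the number of failures before the r-th success:
Var(X) = 120
Var(-5X + 3) = (-5)² × Var(X) = 25 × 120 = 3000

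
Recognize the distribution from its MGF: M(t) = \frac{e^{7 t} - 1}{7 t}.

The MGF M(t) = \frac{e^{7 t} - 1}{7 t} is the standard form for the Uniform distribution.
Comparing with the known MGF formula identifies: Uniform(0, 7)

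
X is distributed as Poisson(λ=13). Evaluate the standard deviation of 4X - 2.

For X ~ Poisson(λ=13):
Var(X) = 13
SD(X) = √(Var(X)) = √(13) = \sqrt{13}
SD(4X - 2) = |4| × SD(X) = 4 × \sqrt{13} = 4 \sqrt{13}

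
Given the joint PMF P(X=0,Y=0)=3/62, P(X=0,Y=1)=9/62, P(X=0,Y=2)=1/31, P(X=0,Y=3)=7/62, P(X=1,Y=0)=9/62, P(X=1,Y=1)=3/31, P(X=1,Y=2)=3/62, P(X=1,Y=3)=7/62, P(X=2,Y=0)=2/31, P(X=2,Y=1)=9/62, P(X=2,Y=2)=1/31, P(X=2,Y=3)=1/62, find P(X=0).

P(X=0) = P(X=0,Y=0) + P(X=0,Y=1) + P(X=0,Y=2) + P(X=0,Y=3)
= 3/62 + 9/62 + 1/31 + 7/62
= 21/62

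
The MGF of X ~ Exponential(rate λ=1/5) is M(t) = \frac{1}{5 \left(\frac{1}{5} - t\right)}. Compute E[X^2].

To find E[X^2], compute M^(2)(0):
M^(1)(t) = \frac{1}{5 \left(\frac{1}{5} - t\right)^{2}}
M^(2)(t) = \frac{2}{5 \left(\frac{1}{5} - t\right)^{3}}
M^(2)(0) = 50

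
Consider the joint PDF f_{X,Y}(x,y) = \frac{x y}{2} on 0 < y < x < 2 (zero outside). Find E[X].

f_X(x) = ∫_0^x \frac{x y}{2} dy = \frac{x^{3}}{4}
E[X] = ∫_0^2 x × (\frac{x^{3}}{4}) dx = \frac{8}{5}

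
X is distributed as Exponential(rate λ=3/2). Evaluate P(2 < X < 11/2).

P(2 < X < 11/2) = ∫_{2}^{11/2} f(x) dx
where f(x) = \frac{3 e^{- \frac{3 x}{2}}}{2}
= - \frac{1}{e^{\frac{33}{4}}} + e^{-3}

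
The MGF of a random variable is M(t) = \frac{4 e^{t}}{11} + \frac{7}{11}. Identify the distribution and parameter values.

The MGF M(t) = \frac{4 e^{t}}{11} + \frac{7}{11} is the standard form for the Bernoulli distribution.
Comparing with the known MGF formula identifies: Bernoulli(p=4/11)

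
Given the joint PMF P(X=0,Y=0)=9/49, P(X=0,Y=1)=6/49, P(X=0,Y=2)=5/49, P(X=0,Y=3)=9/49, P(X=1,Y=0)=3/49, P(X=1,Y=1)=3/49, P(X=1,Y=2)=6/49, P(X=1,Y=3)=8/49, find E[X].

First find marginal of X:
P(X=0) = 29/49
P(X=1) = 20/49
E[X] = 0 × 29/49 + 1 × 20/49 = 20/49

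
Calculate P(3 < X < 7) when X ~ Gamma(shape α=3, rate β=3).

P(3 < X < 7) = ∫_{3}^{7} f(x) dx
where f(x) = \frac{27 x^{2} e^{- 3 x}}{2}
= \frac{-485 + 101 e^{12}}{2 e^{21}}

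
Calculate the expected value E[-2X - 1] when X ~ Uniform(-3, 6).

For X ~ Uniform(-3, 6):
E[X] = \frac{3}{2}
E[-2X - 1] = -2 × E[X] - 1 = -4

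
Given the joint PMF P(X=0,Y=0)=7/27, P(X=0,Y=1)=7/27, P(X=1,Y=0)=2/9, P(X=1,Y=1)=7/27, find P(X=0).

P(X=0) = P(X=0,Y=0) + P(X=0,Y=1)
= 7/27 + 7/27
= 14/27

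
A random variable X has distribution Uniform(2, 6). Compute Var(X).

For X ~ Uniform(2, 6):
Var(X) = \frac{4}{3}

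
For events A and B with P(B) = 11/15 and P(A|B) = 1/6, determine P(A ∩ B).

By definition, P(A|B) = P(A ∩ B) / P(B)
So P(A ∩ B) = P(A|B) × P(B)
= 1/6 × 11/15
= 11/90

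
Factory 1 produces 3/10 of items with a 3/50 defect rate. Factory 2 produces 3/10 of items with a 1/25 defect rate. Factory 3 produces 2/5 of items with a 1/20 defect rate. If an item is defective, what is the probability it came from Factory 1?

Using Bayes' theorem:
P(F1) = 3/10, P(D|F1) = 3/50
P(F2) = 3/10, P(D|F2) = 1/25
P(F3) = 2/5, P(D|F3) = 1/20
P(D) = P(D|F1)P(F1) + P(D|F2)P(F2) + P(D|F3)P(F3)
     = \frac{1}{20}
P(F1|D) = P(D|F1)P(F1) / P(D)
= \frac{9}{25}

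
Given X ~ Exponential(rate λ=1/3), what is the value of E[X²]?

Using the identity E[X²] = Var(X) + (E[X])²:
E[X] = 3
Var(X) = 9
E[X²] = 9 + (3)²
= 18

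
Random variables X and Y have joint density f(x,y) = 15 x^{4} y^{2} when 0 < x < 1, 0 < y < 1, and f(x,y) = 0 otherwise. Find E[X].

E[X] = ∫_0^1 ∫_0^1 x × f(x,y) dy dx
= ∫_0^1 ∫_0^1 x × (15 x^{4} y^{2}) dy dx
= \frac{5}{6}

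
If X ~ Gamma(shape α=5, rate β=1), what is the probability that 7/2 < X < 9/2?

P(7/2 < X < 9/2) = ∫_{7/2}^{9/2} f(x) dx
where f(x) = \frac{x^{4} e^{- x}}{24}
= \frac{-6131 + 3075 e}{128 e^{\frac{9}{2}}}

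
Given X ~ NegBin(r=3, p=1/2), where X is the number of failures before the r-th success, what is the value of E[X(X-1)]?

E[X(X-1)] = E[X² - X] = E[X²] - E[X]
E[X] = 3
E[X²] = Var(X) + (E[X])² = 6 + (3)² = 15
E[X(X-1)] = 15 - 3 = 12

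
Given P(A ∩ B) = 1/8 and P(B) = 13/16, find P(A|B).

P(A|B) = P(A ∩ B) / P(B)
= (1/8) / (13/16)
= 2/13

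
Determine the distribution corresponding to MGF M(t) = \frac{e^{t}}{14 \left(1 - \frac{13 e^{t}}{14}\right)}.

The MGF M(t) = \frac{e^{t}}{14 \left(1 - \frac{13 e^{t}}{14}\right)} is the standard form for the Geometric distribution.
Comparing with the known MGF formula identifies: Geometric(p=1/14), X = trial number of first success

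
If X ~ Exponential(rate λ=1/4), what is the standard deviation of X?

For X ~ Exponential(rate λ=1/4):
Var(X) = 16
SD(X) = √(Var(X)) = √(16) = 4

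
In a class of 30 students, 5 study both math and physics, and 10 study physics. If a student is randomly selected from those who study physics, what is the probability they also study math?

P(A ∩ B) = 5/30 = 1/6
P(B) = 10/30 = 1/3
P(A|B) = P(A ∩ B) / P(B) = (1/6) / (1/3) = 1/2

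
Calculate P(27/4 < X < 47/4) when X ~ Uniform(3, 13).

P(27/4 < X < 47/4) = ∫_{27/4}^{47/4} f(x) dx
where f(x) = \frac{1}{10}
= \frac{1}{2}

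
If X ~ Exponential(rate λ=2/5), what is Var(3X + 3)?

For X ~ Exponential(rate λ=2/5):
Var(X) = \frac{25}{4}
Var(3X + 3) = (3)² × Var(X) = 9 × \frac{25}{4} = \frac{225}{4}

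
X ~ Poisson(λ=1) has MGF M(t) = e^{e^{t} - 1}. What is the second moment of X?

To find E[X^2], compute M^(2)(0):
M^(1)(t) = e^{t} e^{e^{t} - 1}
M^(2)(t) = e^{2 t} e^{e^{t} - 1} + e^{t} e^{e^{t} - 1}
M^(2)(0) = 2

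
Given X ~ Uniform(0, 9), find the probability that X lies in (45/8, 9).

P(45/8 < X < 9) = ∫_{45/8}^{9} f(x) dx
where f(x) = \frac{1}{9}
= \frac{3}{8}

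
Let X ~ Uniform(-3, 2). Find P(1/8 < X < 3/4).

P(1/8 < X < 3/4) = ∫_{1/8}^{3/4} f(x) dx
where f(x) = \frac{1}{5}
= \frac{1}{8}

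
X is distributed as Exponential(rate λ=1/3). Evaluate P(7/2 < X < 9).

P(7/2 < X < 9) = ∫_{7/2}^{9} f(x) dx
where f(x) = \frac{e^{- \frac{x}{3}}}{3}
= - \frac{1}{e^{3}} + e^{- \frac{7}{6}}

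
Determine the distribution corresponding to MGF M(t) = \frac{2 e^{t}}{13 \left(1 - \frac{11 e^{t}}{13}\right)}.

The MGF M(t) = \frac{2 e^{t}}{13 \left(1 - \frac{11 e^{t}}{13}\right)} is the standard form for the Geometric distribution.
Comparing with the known MGF formula identifies: Geometric(p=2/13), X = trial number of first success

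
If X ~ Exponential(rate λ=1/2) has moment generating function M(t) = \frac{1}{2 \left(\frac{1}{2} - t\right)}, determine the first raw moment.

To find E[X], compute M^(1)(0):
M^(1)(t) = \frac{1}{2 \left(\frac{1}{2} - t\right)^{2}}
M^(1)(0) = 2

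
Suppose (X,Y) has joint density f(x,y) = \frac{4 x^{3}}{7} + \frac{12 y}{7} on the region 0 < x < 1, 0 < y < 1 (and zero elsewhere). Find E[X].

E[X] = ∫_0^1 ∫_0^1 x × f(x,y) dy dx
= ∫_0^1 ∫_0^1 x × (\frac{4 x^{3}}{7} + \frac{12 y}{7}) dy dx
= \frac{19}{35}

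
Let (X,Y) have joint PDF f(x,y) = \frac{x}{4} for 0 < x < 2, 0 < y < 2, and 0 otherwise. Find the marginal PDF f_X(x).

f_X(x) = ∫_0^2 f(x,y) dy
= ∫_0^2 \frac{x}{4} dy
= \frac{x}{2} for 0 < x < 2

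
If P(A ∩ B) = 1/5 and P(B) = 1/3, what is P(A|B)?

P(A|B) = P(A ∩ B) / P(B)
= (1/5) / (1/3)
= 3/5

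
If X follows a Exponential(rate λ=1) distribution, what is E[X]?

For X ~ Exponential(rate λ=1), the expected value is:
E[X] = 1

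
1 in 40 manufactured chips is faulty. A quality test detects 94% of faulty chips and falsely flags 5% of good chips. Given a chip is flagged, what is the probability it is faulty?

Let D = the rare event, + = positive/flagged.
P(D) = 1/40
P(+|D) = 94/100 = 47/50
P(+|D') = 5/100 = 1/20
P(+) = P(+|D)P(D) + P(+|D')P(D')
     = \frac{47}{50} × \frac{1}{40} + \frac{1}{20} × \frac{39}{40}
     = \frac{289}{4000}
P(D|+) = P(+|D)P(D)/P(+) = \frac{94}{289}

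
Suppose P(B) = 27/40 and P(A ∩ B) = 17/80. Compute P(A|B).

P(A|B) = P(A ∩ B) / P(B)
= (17/80) / (27/40)
= 17/54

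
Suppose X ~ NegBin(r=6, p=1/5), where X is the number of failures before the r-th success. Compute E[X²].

Using the identity E[X²] = Var(X) + (E[X])²:
E[X] = 24
Var(X) = 120
E[X²] = 120 + (24)²
= 696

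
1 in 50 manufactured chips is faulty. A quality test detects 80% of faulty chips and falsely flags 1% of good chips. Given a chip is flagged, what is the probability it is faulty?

Let D = the rare event, + = positive/flagged.
P(D) = 1/50
P(+|D) = 80/100 = 4/5
P(+|D') = 1/100
P(+) = P(+|D)P(D) + P(+|D')P(D')
     = \frac{4}{5} × \frac{1}{50} + \frac{1}{100} × \frac{49}{50}
     = \frac{129}{5000}
P(D|+) = P(+|D)P(D)/P(+) = \frac{80}{129}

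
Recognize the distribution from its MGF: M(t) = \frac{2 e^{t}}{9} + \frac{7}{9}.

The MGF M(t) = \frac{2 e^{t}}{9} + \frac{7}{9} is the standard form for the Bernoulli distribution.
Comparing with the known MGF formula identifies: Bernoulli(p=2/9)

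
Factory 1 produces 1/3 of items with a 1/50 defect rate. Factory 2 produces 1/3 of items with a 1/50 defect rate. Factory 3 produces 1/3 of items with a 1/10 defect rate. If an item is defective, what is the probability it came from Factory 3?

Using Bayes' theorem:
P(F1) = 1/3, P(D|F1) = 1/50
P(F2) = 1/3, P(D|F2) = 1/50
P(F3) = 1/3, P(D|F3) = 1/10
P(D) = P(D|F1)P(F1) + P(D|F2)P(F2) + P(D|F3)P(F3)
     = \frac{7}{150}
P(F3|D) = P(D|F3)P(F3) / P(D)
= \frac{5}{7}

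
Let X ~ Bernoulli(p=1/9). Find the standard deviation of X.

For X ~ Bernoulli(p=1/9):
Var(X) = \frac{8}{81}
SD(X) = √(Var(X)) = √(\frac{8}{81}) = \frac{2 \sqrt{2}}{9}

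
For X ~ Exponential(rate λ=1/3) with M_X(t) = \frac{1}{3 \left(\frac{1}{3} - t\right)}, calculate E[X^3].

To find E[X^3], compute M^(3)(0):
M^(1)(t) = \frac{1}{3 \left(\frac{1}{3} - t\right)^{2}}
M^(2)(t) = \frac{2}{3 \left(\frac{1}{3} - t\right)^{3}}
M^(3)(t) = \frac{2}{\left(\frac{1}{3} - t\right)^{4}}
M^(3)(0) = 162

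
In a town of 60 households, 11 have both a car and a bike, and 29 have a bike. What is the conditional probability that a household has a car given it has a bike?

P(A ∩ B) = 11/60
P(B) = 29/60
P(A|B) = P(A ∩ B) / P(B) = (11/60) / (29/60) = 11/29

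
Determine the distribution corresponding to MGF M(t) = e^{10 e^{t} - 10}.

The MGF M(t) = e^{10 e^{t} - 10} is the standard form for the Poisson distribution.
Comparing with the known MGF formula identifies: Poisson(λ=10)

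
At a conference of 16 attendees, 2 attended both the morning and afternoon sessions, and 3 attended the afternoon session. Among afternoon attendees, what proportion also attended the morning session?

P(A ∩ B) = 2/16 = 1/8
P(B) = 3/16
P(A|B) = P(A ∩ B) / P(B) = (1/8) / (3/16) = 2/3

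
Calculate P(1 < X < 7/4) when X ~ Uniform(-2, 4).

P(1 < X < 7/4) = ∫_{1}^{7/4} f(x) dx
where f(x) = \frac{1}{6}
= \frac{1}{8}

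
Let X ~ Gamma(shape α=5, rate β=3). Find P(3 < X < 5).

P(3 < X < 5) = ∫_{3}^{5} f(x) dx
where f(x) = \frac{81 x^{4} e^{- 3 x}}{8}
= \frac{-22403 + 3563 e^{6}}{8 e^{15}}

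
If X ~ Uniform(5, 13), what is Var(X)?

For X ~ Uniform(5, 13):
Var(X) = \frac{16}{3}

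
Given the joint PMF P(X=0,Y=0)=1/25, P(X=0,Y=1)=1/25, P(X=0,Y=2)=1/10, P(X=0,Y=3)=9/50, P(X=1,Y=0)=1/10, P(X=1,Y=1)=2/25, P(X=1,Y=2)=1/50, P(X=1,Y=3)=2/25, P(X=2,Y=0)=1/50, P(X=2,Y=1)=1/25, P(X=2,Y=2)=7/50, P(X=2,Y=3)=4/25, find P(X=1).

P(X=1) = P(X=1,Y=0) + P(X=1,Y=1) + P(X=1,Y=2) + P(X=1,Y=3)
= 1/10 + 2/25 + 1/50 + 2/25
= 7/25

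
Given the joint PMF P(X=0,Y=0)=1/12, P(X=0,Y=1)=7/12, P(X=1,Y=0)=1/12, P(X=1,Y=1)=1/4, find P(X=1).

P(X=1) = P(X=1,Y=0) + P(X=1,Y=1)
= 1/12 + 1/4
= 1/3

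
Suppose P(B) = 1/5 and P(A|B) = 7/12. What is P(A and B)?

By definition, P(A|B) = P(A ∩ B) / P(B)
So P(A ∩ B) = P(A|B) × P(B)
= 7/12 × 1/5
= 7/60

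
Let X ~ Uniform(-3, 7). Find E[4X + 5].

For X ~ Uniform(-3, 7):
E[X] = 2
E[4X + 5] = 4 × E[X] + 5 = 13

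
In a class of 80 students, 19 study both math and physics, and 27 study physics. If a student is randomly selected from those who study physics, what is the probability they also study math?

P(A ∩ B) = 19/80
P(B) = 27/80
P(A|B) = P(A ∩ B) / P(B) = (19/80) / (27/80) = 19/27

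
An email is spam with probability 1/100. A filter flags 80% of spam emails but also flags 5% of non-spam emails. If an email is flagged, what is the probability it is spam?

Let D = the rare event, + = positive/flagged.
P(D) = 1/100
P(+|D) = 80/100 = 4/5
P(+|D') = 5/100 = 1/20
P(+) = P(+|D)P(D) + P(+|D')P(D')
     = \frac{4}{5} × \frac{1}{100} + \frac{1}{20} × \frac{99}{100}
     = \frac{23}{400}
P(D|+) = P(+|D)P(D)/P(+) = \frac{16}{115}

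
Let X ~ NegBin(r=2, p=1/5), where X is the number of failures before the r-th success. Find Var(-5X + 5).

For X ~ NegBin(r=2, p=1/5), where X is the number of failures before the r-th success:
Var(X) = 40
Var(-5X + 5) = (-5)² × Var(X) = 25 × 40 = 1000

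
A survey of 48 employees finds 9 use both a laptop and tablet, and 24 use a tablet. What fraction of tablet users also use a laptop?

P(A ∩ B) = 9/48 = 3/16
P(B) = 24/48 = 1/2
P(A|B) = P(A ∩ B) / P(B) = (3/16) / (1/2) = 3/8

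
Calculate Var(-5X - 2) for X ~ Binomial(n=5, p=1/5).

For X ~ Binomial(n=5, p=1/5):
Var(X) = \frac{4}{5}
Var(-5X - 2) = (-5)² × Var(X) = 25 × \frac{4}{5} = 20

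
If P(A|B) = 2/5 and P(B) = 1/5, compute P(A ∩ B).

By definition, P(A|B) = P(A ∩ B) / P(B)
So P(A ∩ B) = P(A|B) × P(B)
= 2/5 × 1/5
= 2/25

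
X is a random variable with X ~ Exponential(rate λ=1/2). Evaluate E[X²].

Using the identity E[X²] = Var(X) + (E[X])²:
E[X] = 2
Var(X) = 4
E[X²] = 4 + (2)²
= 8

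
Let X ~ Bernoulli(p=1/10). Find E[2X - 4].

For X ~ Bernoulli(p=1/10):
E[X] = \frac{1}{10}
E[2X - 4] = 2 × E[X] - 4 = - \frac{19}{5}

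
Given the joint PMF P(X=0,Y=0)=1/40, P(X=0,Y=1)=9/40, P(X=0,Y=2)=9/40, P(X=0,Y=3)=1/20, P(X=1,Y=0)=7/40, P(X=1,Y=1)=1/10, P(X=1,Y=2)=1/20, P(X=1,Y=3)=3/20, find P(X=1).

P(X=1) = P(X=1,Y=0) + P(X=1,Y=1) + P(X=1,Y=2) + P(X=1,Y=3)
= 7/40 + 1/10 + 1/20 + 3/20
= 19/40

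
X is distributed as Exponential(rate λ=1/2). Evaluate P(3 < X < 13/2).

P(3 < X < 13/2) = ∫_{3}^{13/2} f(x) dx
where f(x) = \frac{e^{- \frac{x}{2}}}{2}
= - \frac{1}{e^{\frac{13}{4}}} + e^{- \frac{3}{2}}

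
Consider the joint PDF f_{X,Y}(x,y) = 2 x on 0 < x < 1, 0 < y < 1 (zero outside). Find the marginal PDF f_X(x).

f_X(x) = ∫_0^1 f(x,y) dy
= ∫_0^1 2 x dy
= 2 x for 0 < x < 1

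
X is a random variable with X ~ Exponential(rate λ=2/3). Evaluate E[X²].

Using the identity E[X²] = Var(X) + (E[X])²:
E[X] = \frac{3}{2}
Var(X) = \frac{9}{4}
E[X²] = \frac{9}{4} + (\frac{3}{2})²
= \frac{9}{2}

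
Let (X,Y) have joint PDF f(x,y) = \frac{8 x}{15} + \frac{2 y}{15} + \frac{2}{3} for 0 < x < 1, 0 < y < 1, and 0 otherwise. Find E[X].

E[X] = ∫_0^1 ∫_0^1 x × f(x,y) dy dx
= ∫_0^1 ∫_0^1 x × (\frac{8 x}{15} + \frac{2 y}{15} + \frac{2}{3}) dy dx
= \frac{49}{90}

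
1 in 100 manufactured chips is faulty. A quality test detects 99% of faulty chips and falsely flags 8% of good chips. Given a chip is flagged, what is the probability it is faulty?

Let D = the rare event, + = positive/flagged.
P(D) = 1/100
P(+|D) = 99/100
P(+|D') = 8/100 = 2/25
P(+) = P(+|D)P(D) + P(+|D')P(D')
     = \frac{99}{100} × \frac{1}{100} + \frac{2}{25} × \frac{99}{100}
     = \frac{891}{10000}
P(D|+) = P(+|D)P(D)/P(+) = \frac{1}{9}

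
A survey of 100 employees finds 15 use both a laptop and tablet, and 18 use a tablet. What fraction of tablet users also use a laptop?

P(A ∩ B) = 15/100 = 3/20
P(B) = 18/100 = 9/50
P(A|B) = P(A ∩ B) / P(B) = (3/20) / (9/50) = 5/6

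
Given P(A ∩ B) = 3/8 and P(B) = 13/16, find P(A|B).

P(A|B) = P(A ∩ B) / P(B)
= (3/8) / (13/16)
= 6/13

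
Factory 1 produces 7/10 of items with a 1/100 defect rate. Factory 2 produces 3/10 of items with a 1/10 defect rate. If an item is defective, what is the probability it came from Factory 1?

Using Bayes' theorem:
P(F1) = 7/10, P(D|F1) = 1/100
P(F2) = 3/10, P(D|F2) = 1/10
P(D) = P(D|F1)P(F1) + P(D|F2)P(F2)
     = \frac{37}{1000}
P(F1|D) = P(D|F1)P(F1) / P(D)
= \frac{7}{37}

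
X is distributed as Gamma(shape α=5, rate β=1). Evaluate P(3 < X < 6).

P(3 < X < 6) = ∫_{3}^{6} f(x) dx
where f(x) = \frac{x^{4} e^{- x}}{24}
= \frac{-920 + 131 e^{3}}{8 e^{6}}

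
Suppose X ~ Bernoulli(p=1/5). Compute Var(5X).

For X ~ Bernoulli(p=1/5):
Var(X) = \frac{4}{25}
Var(5X) = (5)² × Var(X) = 25 × \frac{4}{25} = 4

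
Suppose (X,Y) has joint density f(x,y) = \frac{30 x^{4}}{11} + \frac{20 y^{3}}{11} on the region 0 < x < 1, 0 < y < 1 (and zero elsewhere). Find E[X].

E[X] = ∫_0^1 ∫_0^1 x × f(x,y) dy dx
= ∫_0^1 ∫_0^1 x × (\frac{30 x^{4}}{11} + \frac{20 y^{3}}{11}) dy dx
= \frac{15}{22}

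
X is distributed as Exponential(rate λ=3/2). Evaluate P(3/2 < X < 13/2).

P(3/2 < X < 13/2) = ∫_{3/2}^{13/2} f(x) dx
where f(x) = \frac{3 e^{- \frac{3 x}{2}}}{2}
= - \frac{1 - e^{\frac{15}{2}}}{e^{\frac{39}{4}}}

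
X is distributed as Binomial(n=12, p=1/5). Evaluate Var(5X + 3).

For X ~ Binomial(n=12, p=1/5):
Var(X) = \frac{48}{25}
Var(5X + 3) = (5)² × Var(X) = 25 × \frac{48}{25} = 48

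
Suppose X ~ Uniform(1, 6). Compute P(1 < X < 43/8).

P(1 < X < 43/8) = ∫_{1}^{43/8} f(x) dx
where f(x) = \frac{1}{5}
= \frac{7}{8}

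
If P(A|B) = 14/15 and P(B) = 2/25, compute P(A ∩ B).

By definition, P(A|B) = P(A ∩ B) / P(B)
So P(A ∩ B) = P(A|B) × P(B)
= 14/15 × 2/25
= 28/375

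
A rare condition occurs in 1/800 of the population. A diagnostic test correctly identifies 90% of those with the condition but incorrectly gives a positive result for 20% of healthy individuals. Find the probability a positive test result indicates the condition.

Let D = the rare event, + = positive/flagged.
P(D) = 1/800
P(+|D) = 90/100 = 9/10
P(+|D') = 20/100 = 1/5
P(+) = P(+|D)P(D) + P(+|D')P(D')
     = \frac{9}{10} × \frac{1}{800} + \frac{1}{5} × \frac{799}{800}
     = \frac{1607}{8000}
P(D|+) = P(+|D)P(D)/P(+) = \frac{9}{1607}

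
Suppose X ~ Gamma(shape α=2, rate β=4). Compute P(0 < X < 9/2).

P(0 < X < 9/2) = ∫_{0}^{9/2} f(x) dx
where f(x) = 16 x e^{- 4 x}
= 1 - \frac{19}{e^{18}}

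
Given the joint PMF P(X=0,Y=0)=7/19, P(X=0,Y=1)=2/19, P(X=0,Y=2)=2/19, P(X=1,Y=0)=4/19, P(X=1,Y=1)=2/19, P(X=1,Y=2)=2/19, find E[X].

First find marginal of X:
P(X=0) = 11/19
P(X=1) = 8/19
E[X] = 0 × 11/19 + 1 × 8/19 = 8/19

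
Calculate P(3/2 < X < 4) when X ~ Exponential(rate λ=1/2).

P(3/2 < X < 4) = ∫_{3/2}^{4} f(x) dx
where f(x) = \frac{e^{- \frac{x}{2}}}{2}
= - \frac{1}{e^{2}} + e^{- \frac{3}{4}}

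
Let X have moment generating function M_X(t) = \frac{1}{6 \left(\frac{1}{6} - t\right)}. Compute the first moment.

To find E[X], compute M^(1)(0):
M^(1)(t) = \frac{1}{6 \left(\frac{1}{6} - t\right)^{2}}
M^(1)(0) = 6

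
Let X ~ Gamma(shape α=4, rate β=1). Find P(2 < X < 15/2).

P(2 < X < 15/2) = ∫_{2}^{15/2} f(x) dx
where f(x) = \frac{x^{3} e^{- x}}{6}
= - \frac{1711}{16 e^{\frac{15}{2}}} + \frac{19}{3 e^{2}}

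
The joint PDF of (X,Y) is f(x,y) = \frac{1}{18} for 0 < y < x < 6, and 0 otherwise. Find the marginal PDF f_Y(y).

f_Y(y) = ∫_y^6 \frac{1}{18} dx = \frac{1}{3} - \frac{y}{18}
for 0 < y < 6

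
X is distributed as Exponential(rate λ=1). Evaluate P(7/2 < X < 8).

P(7/2 < X < 8) = ∫_{7/2}^{8} f(x) dx
where f(x) = e^{- x}
= - \frac{1}{e^{8}} + e^{- \frac{7}{2}}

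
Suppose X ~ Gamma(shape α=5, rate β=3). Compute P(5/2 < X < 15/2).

P(5/2 < X < 15/2) = ∫_{5/2}^{15/2} f(x) dx
where f(x) = \frac{81 x^{4} e^{- 3 x}}{8}
= \frac{-1645283 + 30563 e^{15}}{128 e^{\frac{45}{2}}}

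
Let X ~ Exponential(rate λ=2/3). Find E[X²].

Using the identity E[X²] = Var(X) + (E[X])²:
E[X] = \frac{3}{2}
Var(X) = \frac{9}{4}
E[X²] = \frac{9}{4} + (\frac{3}{2})²
= \frac{9}{2}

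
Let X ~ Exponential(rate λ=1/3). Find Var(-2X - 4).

For X ~ Exponential(rate λ=1/3):
Var(X) = 9
Var(-2X - 4) = (-2)² × Var(X) = 4 × 9 = 36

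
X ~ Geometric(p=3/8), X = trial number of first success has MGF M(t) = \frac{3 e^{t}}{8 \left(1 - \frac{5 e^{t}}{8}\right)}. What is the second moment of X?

To find E[X^2], compute M^(2)(0):
M^(1)(t) = \frac{3 e^{t}}{8 \left(1 - \frac{5 e^{t}}{8}\right)} + \frac{15 e^{2 t}}{64 \left(1 - \frac{5 e^{t}}{8}\right)^{2}}
M^(2)(t) = \frac{3 e^{t}}{8 \left(1 - \frac{5 e^{t}}{8}\right)} + \frac{45 e^{2 t}}{64 \left(1 - \frac{5 e^{t}}{8}\right)^{2}} + \frac{75 e^{3 t}}{256 \left(1 - \frac{5 e^{t}}{8}\right)^{3}}
M^(2)(0) = \frac{104}{9}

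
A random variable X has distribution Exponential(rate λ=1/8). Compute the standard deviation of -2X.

For X ~ Exponential(rate λ=1/8):
Var(X) = 64
SD(X) = √(Var(X)) = √(64) = 8
SD(-2X) = |-2| × SD(X) = 2 × 8 = 16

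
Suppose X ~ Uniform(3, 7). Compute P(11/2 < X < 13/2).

P(11/2 < X < 13/2) = ∫_{11/2}^{13/2} f(x) dx
where f(x) = \frac{1}{4}
= \frac{1}{4}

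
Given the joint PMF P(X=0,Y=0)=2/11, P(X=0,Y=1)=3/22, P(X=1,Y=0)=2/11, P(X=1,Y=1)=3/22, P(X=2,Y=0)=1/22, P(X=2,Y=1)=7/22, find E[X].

First find marginal of X:
P(X=0) = 7/22
P(X=1) = 7/22
P(X=2) = 4/11
E[X] = 0 × 7/22 + 1 × 7/22 + 2 × 4/11 = 23/22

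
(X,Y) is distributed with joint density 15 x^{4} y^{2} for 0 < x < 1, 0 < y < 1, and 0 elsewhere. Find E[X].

E[X] = ∫_0^1 ∫_0^1 x × f(x,y) dy dx
= ∫_0^1 ∫_0^1 x × (15 x^{4} y^{2}) dy dx
= \frac{5}{6}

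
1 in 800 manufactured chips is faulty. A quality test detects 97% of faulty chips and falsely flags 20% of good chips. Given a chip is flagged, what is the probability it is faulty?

Let D = the rare event, + = positive/flagged.
P(D) = 1/800
P(+|D) = 97/100
P(+|D') = 20/100 = 1/5
P(+) = P(+|D)P(D) + P(+|D')P(D')
     = \frac{97}{100} × \frac{1}{800} + \frac{1}{5} × \frac{799}{800}
     = \frac{16077}{80000}
P(D|+) = P(+|D)P(D)/P(+) = \frac{97}{16077}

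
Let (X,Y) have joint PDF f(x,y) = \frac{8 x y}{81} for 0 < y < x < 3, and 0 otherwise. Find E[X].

f_X(x) = ∫_0^x \frac{8 x y}{81} dy = \frac{4 x^{3}}{81}
E[X] = ∫_0^3 x × (\frac{4 x^{3}}{81}) dx = \frac{12}{5}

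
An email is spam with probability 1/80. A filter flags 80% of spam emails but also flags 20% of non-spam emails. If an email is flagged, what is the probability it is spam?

Let D = the rare event, + = positive/flagged.
P(D) = 1/80
P(+|D) = 80/100 = 4/5
P(+|D') = 20/100 = 1/5
P(+) = P(+|D)P(D) + P(+|D')P(D')
     = \frac{4}{5} × \frac{1}{80} + \frac{1}{5} × \frac{79}{80}
     = \frac{83}{400}
P(D|+) = P(+|D)P(D)/P(+) = \frac{4}{83}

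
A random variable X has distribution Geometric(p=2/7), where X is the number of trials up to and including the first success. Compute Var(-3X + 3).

For X ~ Geometric(p=2/7), where X is the number of trials up to and including the first success:
Var(X) = \frac{35}{4}
Var(-3X + 3) = (-3)² × Var(X) = 9 × \frac{35}{4} = \frac{315}{4}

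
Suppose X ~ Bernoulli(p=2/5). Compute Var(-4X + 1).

For X ~ Bernoulli(p=2/5):
Var(X) = \frac{6}{25}
Var(-4X + 1) = (-4)² × Var(X) = 16 × \frac{6}{25} = \frac{96}{25}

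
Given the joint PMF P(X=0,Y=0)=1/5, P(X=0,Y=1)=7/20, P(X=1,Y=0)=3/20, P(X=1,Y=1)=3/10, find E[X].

First find marginal of X:
P(X=0) = 11/20
P(X=1) = 9/20
E[X] = 0 × 11/20 + 1 × 9/20 = 9/20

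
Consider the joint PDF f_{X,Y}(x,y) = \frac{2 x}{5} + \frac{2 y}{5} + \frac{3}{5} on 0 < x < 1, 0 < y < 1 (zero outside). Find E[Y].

E[Y] = ∫_0^1 ∫_0^1 y × f(x,y) dx dy
= \frac{8}{15}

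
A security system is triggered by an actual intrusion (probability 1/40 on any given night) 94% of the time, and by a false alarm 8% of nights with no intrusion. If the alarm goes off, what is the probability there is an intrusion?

Let D = the rare event, + = positive/flagged.
P(D) = 1/40
P(+|D) = 94/100 = 47/50
P(+|D') = 8/100 = 2/25
P(+) = P(+|D)P(D) + P(+|D')P(D')
     = \frac{47}{50} × \frac{1}{40} + \frac{2}{25} × \frac{39}{40}
     = \frac{203}{2000}
P(D|+) = P(+|D)P(D)/P(+) = \frac{47}{203}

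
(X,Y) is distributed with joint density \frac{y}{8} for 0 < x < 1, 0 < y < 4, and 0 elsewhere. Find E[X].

f_X(x) = ∫_0^4 \frac{y}{8} dy = 1
E[X] = ∫_0^1 x × (1) dx = \frac{1}{2}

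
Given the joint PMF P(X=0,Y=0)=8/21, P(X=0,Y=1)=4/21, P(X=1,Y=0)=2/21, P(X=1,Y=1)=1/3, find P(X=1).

P(X=1) = P(X=1,Y=0) + P(X=1,Y=1)
= 2/21 + 1/3
= 3/7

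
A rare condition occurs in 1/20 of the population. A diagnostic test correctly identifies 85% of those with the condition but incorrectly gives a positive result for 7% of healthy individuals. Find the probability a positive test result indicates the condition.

Let D = the rare event, + = positive/flagged.
P(D) = 1/20
P(+|D) = 85/100 = 17/20
P(+|D') = 7/100
P(+) = P(+|D)P(D) + P(+|D')P(D')
     = \frac{17}{20} × \frac{1}{20} + \frac{7}{100} × \frac{19}{20}
     = \frac{109}{1000}
P(D|+) = P(+|D)P(D)/P(+) = \frac{85}{218}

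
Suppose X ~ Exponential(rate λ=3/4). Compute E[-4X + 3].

For X ~ Exponential(rate λ=3/4):
E[X] = \frac{4}{3}
E[-4X + 3] = -4 × E[X] + 3 = - \frac{7}{3}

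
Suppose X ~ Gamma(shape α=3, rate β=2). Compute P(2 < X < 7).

P(2 < X < 7) = ∫_{2}^{7} f(x) dx
where f(x) = 4 x^{2} e^{- 2 x}
= \frac{-113 + 13 e^{10}}{e^{14}}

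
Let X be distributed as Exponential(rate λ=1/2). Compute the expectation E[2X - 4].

For X ~ Exponential(rate λ=1/2):
E[X] = 2
E[2X - 4] = 2 × E[X] - 4 = 0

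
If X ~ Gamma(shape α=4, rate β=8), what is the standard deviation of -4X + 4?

For X ~ Gamma(shape α=4, rate β=8):
Var(X) = \frac{1}{16}
SD(X) = √(Var(X)) = √(\frac{1}{16}) = \frac{1}{4}
SD(-4X + 4) = |-4| × SD(X) = 4 × \frac{1}{4} = 1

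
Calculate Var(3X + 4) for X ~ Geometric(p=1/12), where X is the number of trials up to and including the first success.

For X ~ Geometric(p=1/12), where X is the number of trials up to and including the first success:
Var(X) = 132
Var(3X + 4) = (3)² × Var(X) = 9 × 132 = 1188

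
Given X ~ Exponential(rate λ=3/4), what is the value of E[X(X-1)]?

E[X(X-1)] = E[X² - X] = E[X²] - E[X]
E[X] = \frac{4}{3}
E[X²] = Var(X) + (E[X])² = \frac{16}{9} + (\frac{4}{3})² = \frac{32}{9}
E[X(X-1)] = \frac{32}{9} - \frac{4}{3} = \frac{20}{9}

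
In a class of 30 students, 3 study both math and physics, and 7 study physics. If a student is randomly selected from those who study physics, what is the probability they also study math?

P(A ∩ B) = 3/30 = 1/10
P(B) = 7/30
P(A|B) = P(A ∩ B) / P(B) = (1/10) / (7/30) = 3/7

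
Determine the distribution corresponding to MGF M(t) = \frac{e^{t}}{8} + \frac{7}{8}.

The MGF M(t) = \frac{e^{t}}{8} + \frac{7}{8} is the standard form for the Bernoulli distribution.
Comparing with the known MGF formula identifies: Bernoulli(p=1/8)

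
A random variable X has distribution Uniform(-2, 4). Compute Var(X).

For X ~ Uniform(-2, 4):
Var(X) = 3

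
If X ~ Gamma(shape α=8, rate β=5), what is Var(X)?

For X ~ Gamma(shape α=8, rate β=5):
Var(X) = \frac{8}{25}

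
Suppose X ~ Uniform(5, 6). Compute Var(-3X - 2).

For X ~ Uniform(5, 6):
Var(X) = \frac{1}{12}
Var(-3X - 2) = (-3)² × Var(X) = 9 × \frac{1}{12} = \frac{3}{4}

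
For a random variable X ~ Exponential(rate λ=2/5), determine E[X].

For X ~ Exponential(rate λ=2/5), the expected value is:
E[X] = \frac{5}{2}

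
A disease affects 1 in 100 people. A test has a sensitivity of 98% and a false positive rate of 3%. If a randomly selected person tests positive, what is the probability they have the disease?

Let D = the rare event, + = positive/flagged.
P(D) = 1/100
P(+|D) = 98/100 = 49/50
P(+|D') = 3/100
P(+) = P(+|D)P(D) + P(+|D')P(D')
     = \frac{49}{50} × \frac{1}{100} + \frac{3}{100} × \frac{99}{100}
     = \frac{79}{2000}
P(D|+) = P(+|D)P(D)/P(+) = \frac{98}{395}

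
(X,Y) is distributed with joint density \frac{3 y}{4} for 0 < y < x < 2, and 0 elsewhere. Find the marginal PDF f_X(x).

f_X(x) = ∫_0^x \frac{3 y}{4} dy = \frac{3 x^{2}}{8}
for 0 < x < 2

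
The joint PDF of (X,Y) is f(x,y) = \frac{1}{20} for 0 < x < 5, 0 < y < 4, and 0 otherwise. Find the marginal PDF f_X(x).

f_X(x) = ∫_0^4 f(x,y) dy
= ∫_0^4 \frac{1}{20} dy
= \frac{1}{5} for 0 < x < 5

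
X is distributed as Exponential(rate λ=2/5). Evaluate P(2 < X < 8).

P(2 < X < 8) = ∫_{2}^{8} f(x) dx
where f(x) = \frac{2 e^{- \frac{2 x}{5}}}{5}
= - \frac{1 - e^{\frac{12}{5}}}{e^{\frac{16}{5}}}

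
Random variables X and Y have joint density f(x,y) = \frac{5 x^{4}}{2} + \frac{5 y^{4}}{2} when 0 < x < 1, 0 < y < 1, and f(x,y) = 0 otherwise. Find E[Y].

E[Y] = ∫_0^1 ∫_0^1 y × f(x,y) dx dy
= \frac{2}{3}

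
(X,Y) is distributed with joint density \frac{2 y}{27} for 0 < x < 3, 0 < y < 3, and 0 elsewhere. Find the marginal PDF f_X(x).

f_X(x) = ∫_0^3 f(x,y) dy
= ∫_0^3 \frac{2 y}{27} dy
= \frac{1}{3} for 0 < x < 3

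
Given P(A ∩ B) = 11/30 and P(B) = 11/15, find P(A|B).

P(A|B) = P(A ∩ B) / P(B)
= (11/30) / (11/15)
= 1/2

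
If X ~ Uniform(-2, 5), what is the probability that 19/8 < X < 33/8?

P(19/8 < X < 33/8) = ∫_{19/8}^{33/8} f(x) dx
where f(x) = \frac{1}{7}
= \frac{1}{4}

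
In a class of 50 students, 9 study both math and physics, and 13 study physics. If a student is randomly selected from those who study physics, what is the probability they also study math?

P(A ∩ B) = 9/50
P(B) = 13/50
P(A|B) = P(A ∩ B) / P(B) = (9/50) / (13/50) = 9/13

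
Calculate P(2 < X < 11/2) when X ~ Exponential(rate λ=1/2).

P(2 < X < 11/2) = ∫_{2}^{11/2} f(x) dx
where f(x) = \frac{e^{- \frac{x}{2}}}{2}
= - \frac{1}{e^{\frac{11}{4}}} + e^{-1}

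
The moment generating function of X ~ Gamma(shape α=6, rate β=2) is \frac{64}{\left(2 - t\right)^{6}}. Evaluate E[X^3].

To find E[X^3], compute M^(3)(0):
M^(1)(t) = \frac{384}{\left(2 - t\right)^{7}}
M^(2)(t) = \frac{2688}{\left(2 - t\right)^{8}}
M^(3)(t) = \frac{21504}{\left(2 - t\right)^{9}}
M^(3)(0) = 42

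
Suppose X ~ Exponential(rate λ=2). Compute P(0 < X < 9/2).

P(0 < X < 9/2) = ∫_{0}^{9/2} f(x) dx
where f(x) = 2 e^{- 2 x}
= 1 - e^{-9}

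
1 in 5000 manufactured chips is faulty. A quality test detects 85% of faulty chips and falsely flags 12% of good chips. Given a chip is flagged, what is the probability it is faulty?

Let D = the rare event, + = positive/flagged.
P(D) = 1/5000
P(+|D) = 85/100 = 17/20
P(+|D') = 12/100 = 3/25
P(+) = P(+|D)P(D) + P(+|D')P(D')
     = \frac{17}{20} × \frac{1}{5000} + \frac{3}{25} × \frac{4999}{5000}
     = \frac{60073}{500000}
P(D|+) = P(+|D)P(D)/P(+) = \frac{85}{60073}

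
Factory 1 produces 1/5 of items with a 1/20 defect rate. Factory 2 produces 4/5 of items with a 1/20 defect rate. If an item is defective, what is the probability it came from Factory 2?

Using Bayes' theorem:
P(F1) = 1/5, P(D|F1) = 1/20
P(F2) = 4/5, P(D|F2) = 1/20
P(D) = P(D|F1)P(F1) + P(D|F2)P(F2)
     = \frac{1}{20}
P(F2|D) = P(D|F2)P(F2) / P(D)
= \frac{4}{5}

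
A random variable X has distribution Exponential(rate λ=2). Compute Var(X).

For X ~ Exponential(rate λ=2):
Var(X) = \frac{1}{4}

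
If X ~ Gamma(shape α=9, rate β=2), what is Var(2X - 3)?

For X ~ Gamma(shape α=9, rate β=2):
Var(X) = \frac{9}{4}
Var(2X - 3) = (2)² × Var(X) = 4 × \frac{9}{4} = 9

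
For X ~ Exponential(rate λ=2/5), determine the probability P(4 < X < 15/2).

P(4 < X < 15/2) = ∫_{4}^{15/2} f(x) dx
where f(x) = \frac{2 e^{- \frac{2 x}{5}}}{5}
= - \frac{1}{e^{3}} + e^{- \frac{8}{5}}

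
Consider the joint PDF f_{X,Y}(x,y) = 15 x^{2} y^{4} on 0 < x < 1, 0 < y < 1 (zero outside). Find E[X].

E[X] = ∫_0^1 ∫_0^1 x × f(x,y) dy dx
= ∫_0^1 ∫_0^1 x × (15 x^{2} y^{4}) dy dx
= \frac{3}{4}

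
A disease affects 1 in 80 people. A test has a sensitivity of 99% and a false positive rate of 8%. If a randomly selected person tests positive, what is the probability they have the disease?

Let D = the rare event, + = positive/flagged.
P(D) = 1/80
P(+|D) = 99/100
P(+|D') = 8/100 = 2/25
P(+) = P(+|D)P(D) + P(+|D')P(D')
     = \frac{99}{100} × \frac{1}{80} + \frac{2}{25} × \frac{79}{80}
     = \frac{731}{8000}
P(D|+) = P(+|D)P(D)/P(+) = \frac{99}{731}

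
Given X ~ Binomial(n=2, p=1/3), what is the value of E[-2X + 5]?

For X ~ Binomial(n=2, p=1/3):
E[X] = \frac{2}{3}
E[-2X + 5] = -2 × E[X] + 5 = \frac{11}{3}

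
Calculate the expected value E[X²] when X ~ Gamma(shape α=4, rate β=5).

Using the identity E[X²] = Var(X) + (E[X])²:
E[X] = \frac{4}{5}
Var(X) = \frac{4}{25}
E[X²] = \frac{4}{25} + (\frac{4}{5})²
= \frac{4}{5}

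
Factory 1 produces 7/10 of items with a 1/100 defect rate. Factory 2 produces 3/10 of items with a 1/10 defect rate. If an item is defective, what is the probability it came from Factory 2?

Using Bayes' theorem:
P(F1) = 7/10, P(D|F1) = 1/100
P(F2) = 3/10, P(D|F2) = 1/10
P(D) = P(D|F1)P(F1) + P(D|F2)P(F2)
     = \frac{37}{1000}
P(F2|D) = P(D|F2)P(F2) / P(D)
= \frac{30}{37}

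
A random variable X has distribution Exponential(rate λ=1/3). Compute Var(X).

For X ~ Exponential(rate λ=1/3):
Var(X) = 9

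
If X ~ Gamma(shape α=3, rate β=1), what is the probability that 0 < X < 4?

P(0 < X < 4) = ∫_{0}^{4} f(x) dx
where f(x) = \frac{x^{2} e^{- x}}{2}
= 1 - \frac{13}{e^{4}}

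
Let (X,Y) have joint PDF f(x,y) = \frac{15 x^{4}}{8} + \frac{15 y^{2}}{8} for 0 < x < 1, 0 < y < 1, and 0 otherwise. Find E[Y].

E[Y] = ∫_0^1 ∫_0^1 y × f(x,y) dx dy
= \frac{21}{32}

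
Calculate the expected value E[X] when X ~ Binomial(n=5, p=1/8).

For X ~ Binomial(n=5, p=1/8), the expected value is:
E[X] = \frac{5}{8}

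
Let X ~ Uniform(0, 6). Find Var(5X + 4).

For X ~ Uniform(0, 6):
Var(X) = 3
Var(5X + 4) = (5)² × Var(X) = 25 × 3 = 75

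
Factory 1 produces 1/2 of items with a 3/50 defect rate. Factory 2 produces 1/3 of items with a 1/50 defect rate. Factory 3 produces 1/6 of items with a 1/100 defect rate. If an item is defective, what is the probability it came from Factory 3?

Using Bayes' theorem:
P(F1) = 1/2, P(D|F1) = 3/50
P(F2) = 1/3, P(D|F2) = 1/50
P(F3) = 1/6, P(D|F3) = 1/100
P(D) = P(D|F1)P(F1) + P(D|F2)P(F2) + P(D|F3)P(F3)
     = \frac{23}{600}
P(F3|D) = P(D|F3)P(F3) / P(D)
= \frac{1}{23}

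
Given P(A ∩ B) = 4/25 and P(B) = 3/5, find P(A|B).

P(A|B) = P(A ∩ B) / P(B)
= (4/25) / (3/5)
= 4/15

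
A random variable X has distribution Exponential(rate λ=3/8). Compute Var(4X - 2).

For X ~ Exponential(rate λ=3/8):
Var(X) = \frac{64}{9}
Var(4X - 2) = (4)² × Var(X) = 16 × \frac{64}{9} = \frac{1024}{9}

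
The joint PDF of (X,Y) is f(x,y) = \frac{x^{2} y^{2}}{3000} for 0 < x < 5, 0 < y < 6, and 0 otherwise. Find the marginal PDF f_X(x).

f_X(x) = ∫_0^6 f(x,y) dy
= ∫_0^6 \frac{x^{2} y^{2}}{3000} dy
= \frac{3 x^{2}}{125} for 0 < x < 5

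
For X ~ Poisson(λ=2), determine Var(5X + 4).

For X ~ Poisson(λ=2):
Var(X) = 2
Var(5X + 4) = (5)² × Var(X) = 25 × 2 = 50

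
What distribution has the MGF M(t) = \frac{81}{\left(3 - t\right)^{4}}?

The MGF M(t) = \frac{81}{\left(3 - t\right)^{4}} is the standard form for the Gamma distribution.
Comparing with the known MGF formula identifies: Gamma(shape α=4, rate β=3)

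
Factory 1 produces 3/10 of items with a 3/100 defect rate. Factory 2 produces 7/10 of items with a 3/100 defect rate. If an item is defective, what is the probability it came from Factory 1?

Using Bayes' theorem:
P(F1) = 3/10, P(D|F1) = 3/100
P(F2) = 7/10, P(D|F2) = 3/100
P(D) = P(D|F1)P(F1) + P(D|F2)P(F2)
     = \frac{3}{100}
P(F1|D) = P(D|F1)P(F1) / P(D)
= \frac{3}{10}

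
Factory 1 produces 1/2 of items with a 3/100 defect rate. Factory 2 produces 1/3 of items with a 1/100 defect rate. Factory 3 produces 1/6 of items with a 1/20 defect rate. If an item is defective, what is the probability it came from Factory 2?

Using Bayes' theorem:
P(F1) = 1/2, P(D|F1) = 3/100
P(F2) = 1/3, P(D|F2) = 1/100
P(F3) = 1/6, P(D|F3) = 1/20
P(D) = P(D|F1)P(F1) + P(D|F2)P(F2) + P(D|F3)P(F3)
     = \frac{2}{75}
P(F2|D) = P(D|F2)P(F2) / P(D)
= \frac{1}{8}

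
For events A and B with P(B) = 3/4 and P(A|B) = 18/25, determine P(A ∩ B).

By definition, P(A|B) = P(A ∩ B) / P(B)
So P(A ∩ B) = P(A|B) × P(B)
= 18/25 × 3/4
= 27/50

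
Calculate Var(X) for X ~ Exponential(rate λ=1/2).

For X ~ Exponential(rate λ=1/2):
Var(X) = 4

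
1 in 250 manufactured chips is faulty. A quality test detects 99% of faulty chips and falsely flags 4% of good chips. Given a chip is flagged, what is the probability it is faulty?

Let D = the rare event, + = positive/flagged.
P(D) = 1/250
P(+|D) = 99/100
P(+|D') = 4/100 = 1/25
P(+) = P(+|D)P(D) + P(+|D')P(D')
     = \frac{99}{100} × \frac{1}{250} + \frac{1}{25} × \frac{249}{250}
     = \frac{219}{5000}
P(D|+) = P(+|D)P(D)/P(+) = \frac{33}{365}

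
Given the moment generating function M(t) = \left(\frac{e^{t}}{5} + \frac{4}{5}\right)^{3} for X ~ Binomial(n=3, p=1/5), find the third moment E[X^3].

To find E[X^3], compute M^(3)(0):
M^(1)(t) = \frac{3 \left(\frac{e^{t}}{5} + \frac{4}{5}\right)^{2} e^{t}}{5}
M^(2)(t) = \frac{3 \left(\frac{e^{t}}{5} + \frac{4}{5}\right)^{2} e^{t}}{5} + \frac{6 \left(\frac{e^{t}}{5} + \frac{4}{5}\right) e^{2 t}}{25}
M^(3)(t) = \frac{3 \left(\frac{e^{t}}{5} + \frac{4}{5}\right)^{2} e^{t}}{5} + \frac{18 \left(\frac{e^{t}}{5} + \frac{4}{5}\right) e^{2 t}}{25} + \frac{6 e^{3 t}}{125}
M^(3)(0) = \frac{171}{125}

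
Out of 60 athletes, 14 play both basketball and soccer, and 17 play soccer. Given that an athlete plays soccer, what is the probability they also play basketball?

P(A ∩ B) = 14/60 = 7/30
P(B) = 17/60
P(A|B) = P(A ∩ B) / P(B) = (7/30) / (17/60) = 14/17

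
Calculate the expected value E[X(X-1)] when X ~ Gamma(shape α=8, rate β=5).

E[X(X-1)] = E[X² - X] = E[X²] - E[X]
E[X] = \frac{8}{5}
E[X²] = Var(X) + (E[X])² = \frac{8}{25} + (\frac{8}{5})² = \frac{72}{25}
E[X(X-1)] = \frac{72}{25} - \frac{8}{5} = \frac{32}{25}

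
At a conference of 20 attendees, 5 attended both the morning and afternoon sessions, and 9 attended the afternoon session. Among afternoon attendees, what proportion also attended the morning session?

P(A ∩ B) = 5/20 = 1/4
P(B) = 9/20
P(A|B) = P(A ∩ B) / P(B) = (1/4) / (9/20) = 5/9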